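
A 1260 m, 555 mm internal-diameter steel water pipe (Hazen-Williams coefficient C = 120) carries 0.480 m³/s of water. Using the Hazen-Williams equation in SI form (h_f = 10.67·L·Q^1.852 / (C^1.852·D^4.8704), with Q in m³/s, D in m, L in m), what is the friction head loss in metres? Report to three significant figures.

h_f ≈ 8.57 m

h_f = 10.67·1260·0.480^1.852 / (120^1.852·0.555^4.8704) = 8.569 m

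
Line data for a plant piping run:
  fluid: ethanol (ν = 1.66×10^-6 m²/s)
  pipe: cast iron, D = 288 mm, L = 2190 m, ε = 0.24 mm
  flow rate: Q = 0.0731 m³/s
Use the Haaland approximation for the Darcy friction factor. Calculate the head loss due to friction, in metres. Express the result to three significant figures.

V = 4Q/(πD²) = 4·0.0731/(π·0.288²) = 1.122 m/s
Re = VD/ν = 1.122·0.288/1.66×10^-6 = 1.95×10^5 → turbulent
ε/D = 0.24/288 = 8.33×10^-4
Haaland: f = 0.02025
h_f = f(L/D)V²/(2g) = 0.02025·(2190/0.288)·1.122²/(2·9.81) = 9.885 m

h_f ≈ 9.88 m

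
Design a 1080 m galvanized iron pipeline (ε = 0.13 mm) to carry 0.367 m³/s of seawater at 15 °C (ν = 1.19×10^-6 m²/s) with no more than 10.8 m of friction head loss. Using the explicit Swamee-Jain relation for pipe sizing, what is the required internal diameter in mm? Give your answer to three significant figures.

D ≈ 452 mm

Swamee-Jain (Type III): D = 0.66·[ε^1.25·(LQ²/(gh_f))^4.75 + ν·Q^9.4·(L/(gh_f))^5.2]^0.04
LQ²/(gh_f) = 1.373; L/(gh_f) = 10.19
Term 1 = ε^1.25·(…)^4.75 = 6.26×10^-5; Term 2 = ν·Q^9.4·(…)^5.2 = 1.69×10^-5
D = 0.66·(6.26×10^-5 + 1.69×10^-5)^0.04 = 0.4524 m = 452 mm
Check: V = 2.28 m/s, Re = 8.68×10^5, f = 0.01575, h_f = 9.99 m ≈ 10.8 m ✓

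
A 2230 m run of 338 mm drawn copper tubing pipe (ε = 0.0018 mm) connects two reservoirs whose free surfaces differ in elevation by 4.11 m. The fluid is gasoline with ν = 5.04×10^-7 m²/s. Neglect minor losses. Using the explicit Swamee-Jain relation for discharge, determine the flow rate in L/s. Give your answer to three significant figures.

Q ≈ 88.3 L/s

Swamee-Jain (Type II): Q = -0.965·√(gD⁵h_f/L)·ln[ε/(3.7D) + √(3.17ν²L/(gD³h_f))]
√(gD⁵h_f/L) = √(9.81·0.338⁵·4.11/2230) = 0.008931
ε/(3.7D) = 1.44×10^-6; √(3.17ν²L/(gD³h_f)) = 3.40×10^-5
Q = -0.965·0.008931·ln(3.540×10^-5) = 0.08833 m³/s
Check: V = 0.984 m/s, Re = 6.60×10^5, f = 0.01257, h_f = 4.09 m ≈ 4.11 m ✓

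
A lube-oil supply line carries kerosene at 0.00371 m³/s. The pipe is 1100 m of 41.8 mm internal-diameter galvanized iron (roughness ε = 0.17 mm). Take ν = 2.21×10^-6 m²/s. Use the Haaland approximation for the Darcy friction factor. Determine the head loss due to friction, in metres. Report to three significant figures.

h_f ≈ 298 m

V = 4Q/(πD²) = 4·0.00371/(π·0.0418²) = 2.704 m/s
Re = VD/ν = 2.704·0.0418/2.21×10^-6 = 5.11×10^4 → turbulent
ε/D = 0.17/41.8 = 0.00407
Haaland: f = 0.03044
h_f = f(L/D)V²/(2g) = 0.03044·(1100/0.0418)·2.704²/(2·9.81) = 298.4 m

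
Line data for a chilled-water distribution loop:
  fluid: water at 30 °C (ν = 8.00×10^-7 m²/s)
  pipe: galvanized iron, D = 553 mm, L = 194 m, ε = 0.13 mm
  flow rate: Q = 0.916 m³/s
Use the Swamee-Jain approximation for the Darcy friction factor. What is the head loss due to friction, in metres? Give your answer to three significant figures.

V = 4Q/(πD²) = 4·0.916/(π·0.553²) = 3.814 m/s
Re = VD/ν = 3.814·0.553/8.00×10^-7 = 2.64×10^6 → turbulent
ε/D = 0.13/553 = 2.35×10^-4
Swamee-Jain: f = 0.01461
h_f = f(L/D)V²/(2g) = 0.01461·(194/0.553)·3.814²/(2·9.81) = 3.800 m

h_f ≈ 3.80 m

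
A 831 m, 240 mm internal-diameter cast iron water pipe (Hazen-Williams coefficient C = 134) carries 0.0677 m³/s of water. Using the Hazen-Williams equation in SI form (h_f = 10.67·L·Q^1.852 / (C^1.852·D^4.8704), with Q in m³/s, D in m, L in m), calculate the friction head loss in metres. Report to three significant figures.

h_f ≈ 7.27 m

h_f = 10.67·831·0.0677^1.852 / (134^1.852·0.240^4.8704) = 7.265 m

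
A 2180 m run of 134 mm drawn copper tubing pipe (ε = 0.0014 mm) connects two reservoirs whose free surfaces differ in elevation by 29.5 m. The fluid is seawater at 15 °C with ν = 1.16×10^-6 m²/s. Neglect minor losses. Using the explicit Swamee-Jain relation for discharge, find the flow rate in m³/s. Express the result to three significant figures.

Swamee-Jain (Type II): Q = -0.965·√(gD⁵h_f/L)·ln[ε/(3.7D) + √(3.17ν²L/(gD³h_f))]
√(gD⁵h_f/L) = √(9.81·0.134⁵·29.5/2180) = 0.002395
ε/(3.7D) = 2.82×10^-6; √(3.17ν²L/(gD³h_f)) = 1.16×10^-4
Q = -0.965·0.002395·ln(1.184×10^-4) = 0.02090 m³/s
Check: V = 1.48 m/s, Re = 1.71×10^5, f = 0.01610, h_f = 29.3 m ≈ 29.5 m ✓

Q ≈ 0.0209 m³/s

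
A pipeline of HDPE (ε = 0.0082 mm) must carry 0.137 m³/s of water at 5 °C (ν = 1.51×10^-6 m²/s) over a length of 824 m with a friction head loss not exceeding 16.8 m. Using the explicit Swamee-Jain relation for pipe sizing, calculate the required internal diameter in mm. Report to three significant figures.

D ≈ 257 mm

Swamee-Jain (Type III): D = 0.66·[ε^1.25·(LQ²/(gh_f))^4.75 + ν·Q^9.4·(L/(gh_f))^5.2]^0.04
LQ²/(gh_f) = 0.09384; L/(gh_f) = 5.000
Term 1 = ε^1.25·(…)^4.75 = 5.77×10^-12; Term 2 = ν·Q^9.4·(…)^5.2 = 5.00×10^-11
D = 0.66·(5.77×10^-12 + 5.00×10^-11)^0.04 = 0.2567 m = 257 mm
Check: V = 2.65 m/s, Re = 4.50×10^5, f = 0.01380, h_f = 15.8 m ≈ 16.8 m ✓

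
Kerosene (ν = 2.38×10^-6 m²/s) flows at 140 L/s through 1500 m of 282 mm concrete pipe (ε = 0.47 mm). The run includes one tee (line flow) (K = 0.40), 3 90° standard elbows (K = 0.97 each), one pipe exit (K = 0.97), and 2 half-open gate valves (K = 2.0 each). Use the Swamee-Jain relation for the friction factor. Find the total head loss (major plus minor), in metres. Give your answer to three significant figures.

V = 4Q/(πD²) = 2.242 m/s; V²/2g = 0.2561 m
Re = 2.66×10^5, ε/D = 0.00167 → f = 0.02325 (Swamee-Jain)
Major: h_f = f(L/D)·V²/2g = 0.02325·5319·0.2561 = 31.67 m
Minor: ΣK = 8.28; h_m = ΣK·V²/2g = 2.120 m
Total H_L = 31.67 + 2.120 = 33.79 m

H_L ≈ 33.8 m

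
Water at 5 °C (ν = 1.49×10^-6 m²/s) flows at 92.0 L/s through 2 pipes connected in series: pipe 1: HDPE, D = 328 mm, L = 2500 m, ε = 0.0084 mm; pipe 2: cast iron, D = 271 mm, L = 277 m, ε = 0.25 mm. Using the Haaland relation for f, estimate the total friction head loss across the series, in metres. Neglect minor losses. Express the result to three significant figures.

H ≈ 9.66 m

Pipe 1: V = 1.089 m/s, Re = 2.40×10^5, ε/D = 2.56×10^-5, f = 0.01515, h_1 = f(L/D)V²/2g = 6.978 m
Pipe 2: V = 1.595 m/s, Re = 2.90×10^5, ε/D = 9.23×10^-4, f = 0.02022, h_2 = f(L/D)V²/2g = 2.680 m
Series → Q common, losses add: H = Σh = 9.657 m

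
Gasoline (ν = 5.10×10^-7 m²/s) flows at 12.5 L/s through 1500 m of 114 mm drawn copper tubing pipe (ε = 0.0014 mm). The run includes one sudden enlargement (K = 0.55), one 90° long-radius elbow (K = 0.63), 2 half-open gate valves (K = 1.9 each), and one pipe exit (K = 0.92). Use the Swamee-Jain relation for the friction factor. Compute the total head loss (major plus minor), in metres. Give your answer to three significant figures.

H_L ≈ 15.3 m

V = 4Q/(πD²) = 1.225 m/s; V²/2g = 0.07644 m
Re = 2.74×10^5, ε/D = 1.23×10^-5 → f = 0.01476 (Swamee-Jain)
Major: h_f = f(L/D)·V²/2g = 0.01476·13158·0.07644 = 14.85 m
Minor: ΣK = 5.90; h_m = ΣK·V²/2g = 0.4510 m
Total H_L = 14.85 + 0.4510 = 15.30 m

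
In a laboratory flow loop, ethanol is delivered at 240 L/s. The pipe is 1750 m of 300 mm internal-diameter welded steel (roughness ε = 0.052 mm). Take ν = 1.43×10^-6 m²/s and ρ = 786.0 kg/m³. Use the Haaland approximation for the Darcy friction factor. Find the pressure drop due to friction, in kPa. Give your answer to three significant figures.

V = 4Q/(πD²) = 4·0.240/(π·0.300²) = 3.395 m/s
Re = VD/ν = 3.395·0.300/1.43×10^-6 = 7.12×10^5 → turbulent
ε/D = 0.052/300 = 1.73×10^-4
Haaland: f = 0.01461
h_f = f(L/D)V²/(2g) = 0.01461·(1750/0.300)·3.395²/(2·9.81) = 50.07 m
Δp = ρg·h_f = 786.0·9.81·50.07 = 386.1 kPa

Δp ≈ 386 kPa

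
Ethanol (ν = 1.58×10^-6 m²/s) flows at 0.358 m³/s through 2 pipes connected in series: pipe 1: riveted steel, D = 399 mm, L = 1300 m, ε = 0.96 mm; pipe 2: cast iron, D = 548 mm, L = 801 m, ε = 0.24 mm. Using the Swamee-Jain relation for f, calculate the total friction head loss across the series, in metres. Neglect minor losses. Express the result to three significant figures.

Pipe 1: V = 2.863 m/s, Re = 7.23×10^5, ε/D = 0.00241, f = 0.02493, h_1 = f(L/D)V²/2g = 33.93 m
Pipe 2: V = 1.518 m/s, Re = 5.26×10^5, ε/D = 4.38×10^-4, f = 0.01733, h_2 = f(L/D)V²/2g = 2.974 m
Series → Q common, losses add: H = Σh = 36.91 m

H ≈ 36.9 m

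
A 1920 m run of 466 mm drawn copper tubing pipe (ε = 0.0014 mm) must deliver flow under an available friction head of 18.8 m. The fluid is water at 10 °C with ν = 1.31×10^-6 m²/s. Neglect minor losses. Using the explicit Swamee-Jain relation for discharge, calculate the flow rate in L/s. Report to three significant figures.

Q ≈ 471 L/s

Swamee-Jain (Type II): Q = -0.965·√(gD⁵h_f/L)·ln[ε/(3.7D) + √(3.17ν²L/(gD³h_f))]
√(gD⁵h_f/L) = √(9.81·0.466⁵·18.8/1920) = 0.04594
ε/(3.7D) = 8.12×10^-7; √(3.17ν²L/(gD³h_f)) = 2.37×10^-5
Q = -0.965·0.04594·ln(2.447×10^-5) = 0.4708 m³/s
Check: V = 2.76 m/s, Re = 9.82×10^5, f = 0.01172, h_f = 18.7 m ≈ 18.8 m ✓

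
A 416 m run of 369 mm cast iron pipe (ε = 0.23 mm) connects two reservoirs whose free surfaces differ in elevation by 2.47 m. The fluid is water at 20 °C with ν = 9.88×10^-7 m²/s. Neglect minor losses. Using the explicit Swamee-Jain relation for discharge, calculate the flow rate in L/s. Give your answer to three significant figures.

Q ≈ 164 L/s

Swamee-Jain (Type II): Q = -0.965·√(gD⁵h_f/L)·ln[ε/(3.7D) + √(3.17ν²L/(gD³h_f))]
√(gD⁵h_f/L) = √(9.81·0.369⁵·2.47/416) = 0.01996
ε/(3.7D) = 1.68×10^-4; √(3.17ν²L/(gD³h_f)) = 3.25×10^-5
Q = -0.965·0.01996·ln(2.010×10^-4) = 0.1640 m³/s
Check: V = 1.53 m/s, Re = 5.73×10^5, f = 0.01840, h_f = 2.49 m ≈ 2.47 m ✓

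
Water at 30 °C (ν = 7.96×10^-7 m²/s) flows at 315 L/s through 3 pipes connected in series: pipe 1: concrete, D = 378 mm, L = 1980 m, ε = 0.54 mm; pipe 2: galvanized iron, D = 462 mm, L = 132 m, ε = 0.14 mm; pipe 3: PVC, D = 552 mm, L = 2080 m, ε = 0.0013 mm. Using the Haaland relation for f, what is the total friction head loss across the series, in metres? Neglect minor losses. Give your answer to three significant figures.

H ≈ 50.3 m

Pipe 1: V = 2.807 m/s, Re = 1.33×10^6, ε/D = 0.00143, f = 0.02166, h_1 = f(L/D)V²/2g = 45.55 m
Pipe 2: V = 1.879 m/s, Re = 1.09×10^6, ε/D = 3.03×10^-4, f = 0.01558, h_2 = f(L/D)V²/2g = 0.8011 m
Pipe 3: V = 1.316 m/s, Re = 9.13×10^5, ε/D = 2.36×10^-6, f = 0.01180, h_3 = f(L/D)V²/2g = 3.927 m
Series → Q common, losses add: H = Σh = 50.28 m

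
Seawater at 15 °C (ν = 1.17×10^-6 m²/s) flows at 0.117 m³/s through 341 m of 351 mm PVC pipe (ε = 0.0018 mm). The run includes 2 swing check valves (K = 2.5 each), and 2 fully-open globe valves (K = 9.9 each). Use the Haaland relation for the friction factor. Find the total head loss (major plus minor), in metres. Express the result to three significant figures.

H_L ≈ 2.85 m

V = 4Q/(πD²) = 1.209 m/s; V²/2g = 0.07452 m
Re = 3.63×10^5, ε/D = 5.13×10^-6 → f = 0.01389 (Haaland)
Major: h_f = f(L/D)·V²/2g = 0.01389·971.5·0.07452 = 1.006 m
Minor: ΣK = 24.8; h_m = ΣK·V²/2g = 1.848 m
Total H_L = 1.006 + 1.848 = 2.854 m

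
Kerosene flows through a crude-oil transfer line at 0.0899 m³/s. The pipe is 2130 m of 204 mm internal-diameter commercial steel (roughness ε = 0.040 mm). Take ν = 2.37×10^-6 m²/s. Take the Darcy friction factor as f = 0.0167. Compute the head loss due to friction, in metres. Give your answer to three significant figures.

V = 4Q/(πD²) = 4·0.0899/(π·0.204²) = 2.750 m/s
h_f = f(L/D)V²/(2g) = 0.01670·(2130/0.204)·2.750²/(2·9.81) = 67.23 m

h_f ≈ 67.2 m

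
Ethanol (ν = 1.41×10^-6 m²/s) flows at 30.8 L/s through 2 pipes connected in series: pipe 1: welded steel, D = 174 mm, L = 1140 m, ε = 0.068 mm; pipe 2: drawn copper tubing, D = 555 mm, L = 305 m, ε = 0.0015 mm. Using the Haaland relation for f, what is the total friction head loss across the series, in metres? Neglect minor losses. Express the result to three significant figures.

Pipe 1: V = 1.295 m/s, Re = 1.60×10^5, ε/D = 3.91×10^-4, f = 0.01847, h_1 = f(L/D)V²/2g = 10.35 m
Pipe 2: V = 0.1273 m/s, Re = 5.01×10^4, ε/D = 2.70×10^-6, f = 0.02071, h_2 = f(L/D)V²/2g = 0.009402 m
Series → Q common, losses add: H = Σh = 10.36 m

H ≈ 10.4 m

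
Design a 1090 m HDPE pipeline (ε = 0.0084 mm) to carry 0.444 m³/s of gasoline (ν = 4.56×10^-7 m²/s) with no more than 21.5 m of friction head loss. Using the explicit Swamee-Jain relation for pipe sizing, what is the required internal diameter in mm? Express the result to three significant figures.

Swamee-Jain (Type III): D = 0.66·[ε^1.25·(LQ²/(gh_f))^4.75 + ν·Q^9.4·(L/(gh_f))^5.2]^0.04
LQ²/(gh_f) = 1.019; L/(gh_f) = 5.168
Term 1 = ε^1.25·(…)^4.75 = 4.94×10^-7; Term 2 = ν·Q^9.4·(…)^5.2 = 1.13×10^-6
D = 0.66·(4.94×10^-7 + 1.13×10^-6)^0.04 = 0.3872 m = 387 mm
Check: V = 3.77 m/s, Re = 3.20×10^6, f = 0.01060, h_f = 21.6 m ≈ 21.5 m ✓

D ≈ 387 mm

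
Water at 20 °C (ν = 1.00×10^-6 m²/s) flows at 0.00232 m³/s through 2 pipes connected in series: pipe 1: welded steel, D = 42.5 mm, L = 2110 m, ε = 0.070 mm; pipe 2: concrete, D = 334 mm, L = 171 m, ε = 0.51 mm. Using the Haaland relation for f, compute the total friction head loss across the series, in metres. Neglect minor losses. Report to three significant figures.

Pipe 1: V = 1.635 m/s, Re = 6.95×10^4, ε/D = 0.00165, f = 0.02466, h_1 = f(L/D)V²/2g = 166.9 m
Pipe 2: V = 0.02648 m/s, Re = 8840, ε/D = 0.00153, f = 0.03384, h_2 = f(L/D)V²/2g = 6.192×10^-4 m
Series → Q common, losses add: H = Σh = 166.9 m

H ≈ 167 m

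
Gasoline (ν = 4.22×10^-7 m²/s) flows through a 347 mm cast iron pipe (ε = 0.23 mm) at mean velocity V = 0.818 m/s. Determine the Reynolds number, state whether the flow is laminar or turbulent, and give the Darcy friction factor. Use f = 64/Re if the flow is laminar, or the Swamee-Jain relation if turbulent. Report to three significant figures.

Re = VD/ν = 0.8180·0.347/4.22×10^-7 = 6.73×10^5
Re > 4000 → turbulent; ε/D = 6.63×10^-4
Swamee-Jain: f = 0.01852

Re ≈ 6.73×10^5; turbulent; f ≈ 0.0185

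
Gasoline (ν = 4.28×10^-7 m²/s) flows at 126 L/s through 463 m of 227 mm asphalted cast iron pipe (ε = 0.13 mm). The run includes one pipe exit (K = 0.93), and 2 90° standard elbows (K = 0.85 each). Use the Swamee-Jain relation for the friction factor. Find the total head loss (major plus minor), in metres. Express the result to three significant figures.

V = 4Q/(πD²) = 3.113 m/s; V²/2g = 0.4940 m
Re = 1.65×10^6, ε/D = 5.73×10^-4 → f = 0.01758 (Swamee-Jain)
Major: h_f = f(L/D)·V²/2g = 0.01758·2040·0.4940 = 17.71 m
Minor: ΣK = 2.63; h_m = ΣK·V²/2g = 1.299 m
Total H_L = 17.71 + 1.299 = 19.01 m

H_L ≈ 19.0 m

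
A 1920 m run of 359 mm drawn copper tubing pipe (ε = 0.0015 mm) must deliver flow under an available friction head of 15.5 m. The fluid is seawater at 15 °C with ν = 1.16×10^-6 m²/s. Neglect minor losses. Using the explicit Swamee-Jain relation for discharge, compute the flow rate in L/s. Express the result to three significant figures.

Q ≈ 215 L/s

Swamee-Jain (Type II): Q = -0.965·√(gD⁵h_f/L)·ln[ε/(3.7D) + √(3.17ν²L/(gD³h_f))]
√(gD⁵h_f/L) = √(9.81·0.359⁵·15.5/1920) = 0.02173
ε/(3.7D) = 1.13×10^-6; √(3.17ν²L/(gD³h_f)) = 3.41×10^-5
Q = -0.965·0.02173·ln(3.525×10^-5) = 0.2150 m³/s
Check: V = 2.12 m/s, Re = 6.57×10^5, f = 0.01255, h_f = 15.4 m ≈ 15.5 m ✓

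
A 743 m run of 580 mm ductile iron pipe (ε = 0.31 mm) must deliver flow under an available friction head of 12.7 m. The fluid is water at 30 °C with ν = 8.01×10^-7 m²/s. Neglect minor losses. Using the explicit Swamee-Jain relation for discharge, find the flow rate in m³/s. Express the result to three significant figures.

Swamee-Jain (Type II): Q = -0.965·√(gD⁵h_f/L)·ln[ε/(3.7D) + √(3.17ν²L/(gD³h_f))]
√(gD⁵h_f/L) = √(9.81·0.580⁵·12.7/743) = 0.1049
ε/(3.7D) = 1.44×10^-4; √(3.17ν²L/(gD³h_f)) = 7.88×10^-6
Q = -0.965·0.1049·ln(1.523×10^-4) = 0.8898 m³/s
Check: V = 3.37 m/s, Re = 2.44×10^6, f = 0.01722, h_f = 12.8 m ≈ 12.7 m ✓

Q ≈ 0.890 m³/s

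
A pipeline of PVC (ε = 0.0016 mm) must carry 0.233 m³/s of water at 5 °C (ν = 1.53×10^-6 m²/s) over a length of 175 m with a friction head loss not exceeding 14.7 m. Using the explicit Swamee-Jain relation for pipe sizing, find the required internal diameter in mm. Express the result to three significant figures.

Swamee-Jain (Type III): D = 0.66·[ε^1.25·(LQ²/(gh_f))^4.75 + ν·Q^9.4·(L/(gh_f))^5.2]^0.04
LQ²/(gh_f) = 0.06588; L/(gh_f) = 1.214
Term 1 = ε^1.25·(…)^4.75 = 1.39×10^-13; Term 2 = ν·Q^9.4·(…)^5.2 = 4.73×10^-12
D = 0.66·(1.39×10^-13 + 4.73×10^-12)^0.04 = 0.2328 m = 233 mm
Check: V = 5.47 m/s, Re = 8.33×10^5, f = 0.01213, h_f = 13.9 m ≈ 14.7 m ✓

D ≈ 233 mm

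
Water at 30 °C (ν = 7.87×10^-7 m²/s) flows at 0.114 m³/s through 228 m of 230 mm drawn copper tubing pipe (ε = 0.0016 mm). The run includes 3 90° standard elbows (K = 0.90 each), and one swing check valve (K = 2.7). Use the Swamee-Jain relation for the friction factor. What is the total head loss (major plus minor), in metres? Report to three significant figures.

H_L ≈ 6.71 m

V = 4Q/(πD²) = 2.744 m/s; V²/2g = 0.3837 m
Re = 8.02×10^5, ε/D = 6.96×10^-6 → f = 0.01220 (Swamee-Jain)
Major: h_f = f(L/D)·V²/2g = 0.01220·991.3·0.3837 = 4.641 m
Minor: ΣK = 5.40; h_m = ΣK·V²/2g = 2.072 m
Total H_L = 4.641 + 2.072 = 6.714 m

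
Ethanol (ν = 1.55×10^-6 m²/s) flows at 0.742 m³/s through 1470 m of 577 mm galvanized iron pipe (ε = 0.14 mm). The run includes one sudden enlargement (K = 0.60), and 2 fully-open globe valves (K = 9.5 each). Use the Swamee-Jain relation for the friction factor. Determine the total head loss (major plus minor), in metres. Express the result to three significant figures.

H_L ≈ 23.9 m

V = 4Q/(πD²) = 2.838 m/s; V²/2g = 0.4104 m
Re = 1.06×10^6, ε/D = 2.43×10^-4 → f = 0.01518 (Swamee-Jain)
Major: h_f = f(L/D)·V²/2g = 0.01518·2548·0.4104 = 15.87 m
Minor: ΣK = 19.6; h_m = ΣK·V²/2g = 8.044 m
Total H_L = 15.87 + 8.044 = 23.91 m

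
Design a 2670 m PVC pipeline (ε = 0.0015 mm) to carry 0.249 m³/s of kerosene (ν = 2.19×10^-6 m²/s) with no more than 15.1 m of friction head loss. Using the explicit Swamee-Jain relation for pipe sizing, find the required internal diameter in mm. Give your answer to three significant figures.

D ≈ 424 mm

Swamee-Jain (Type III): D = 0.66·[ε^1.25·(LQ²/(gh_f))^4.75 + ν·Q^9.4·(L/(gh_f))^5.2]^0.04
LQ²/(gh_f) = 1.118; L/(gh_f) = 18.02
Term 1 = ε^1.25·(…)^4.75 = 8.90×10^-8; Term 2 = ν·Q^9.4·(…)^5.2 = 1.57×10^-5
D = 0.66·(8.90×10^-8 + 1.57×10^-5)^0.04 = 0.4241 m = 424 mm
Check: V = 1.76 m/s, Re = 3.41×10^5, f = 0.01408, h_f = 14.0 m ≈ 15.1 m ✓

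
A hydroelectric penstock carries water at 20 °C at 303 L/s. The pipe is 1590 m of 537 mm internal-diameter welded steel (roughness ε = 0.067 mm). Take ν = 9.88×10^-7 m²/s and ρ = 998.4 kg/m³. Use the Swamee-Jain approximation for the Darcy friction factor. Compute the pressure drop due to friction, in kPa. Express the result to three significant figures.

V = 4Q/(πD²) = 4·0.303/(π·0.537²) = 1.338 m/s
Re = VD/ν = 1.338·0.537/9.88×10^-7 = 7.27×10^5 → turbulent
ε/D = 0.067/537 = 1.25×10^-4
Swamee-Jain: f = 0.01422
h_f = f(L/D)V²/(2g) = 0.01422·(1590/0.537)·1.338²/(2·9.81) = 3.841 m
Δp = ρg·h_f = 998.4·9.81·3.841 = 37.62 kPa

Δp ≈ 37.6 kPa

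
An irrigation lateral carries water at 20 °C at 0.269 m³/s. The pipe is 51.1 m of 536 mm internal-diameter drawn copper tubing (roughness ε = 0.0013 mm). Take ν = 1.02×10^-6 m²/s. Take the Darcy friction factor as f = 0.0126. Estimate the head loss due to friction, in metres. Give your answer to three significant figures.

h_f ≈ 0.0870 m

V = 4Q/(πD²) = 4·0.269/(π·0.536²) = 1.192 m/s
h_f = f(L/D)V²/(2g) = 0.01260·(51.1/0.536)·1.192²/(2·9.81) = 0.08701 m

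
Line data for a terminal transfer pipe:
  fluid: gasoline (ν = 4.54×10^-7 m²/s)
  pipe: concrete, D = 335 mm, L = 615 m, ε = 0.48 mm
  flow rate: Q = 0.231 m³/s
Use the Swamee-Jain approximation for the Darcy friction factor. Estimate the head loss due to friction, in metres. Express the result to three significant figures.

h_f ≈ 13.9 m

V = 4Q/(πD²) = 4·0.231/(π·0.335²) = 2.621 m/s
Re = VD/ν = 2.621·0.335/4.54×10^-7 = 1.93×10^6 → turbulent
ε/D = 0.48/335 = 0.00143
Swamee-Jain: f = 0.02165
h_f = f(L/D)V²/(2g) = 0.02165·(615/0.335)·2.621²/(2·9.81) = 13.91 m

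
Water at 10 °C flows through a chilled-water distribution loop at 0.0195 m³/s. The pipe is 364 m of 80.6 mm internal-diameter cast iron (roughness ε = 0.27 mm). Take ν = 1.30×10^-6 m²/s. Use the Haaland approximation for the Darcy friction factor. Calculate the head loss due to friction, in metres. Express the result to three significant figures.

h_f ≈ 92.5 m

V = 4Q/(πD²) = 4·0.0195/(π·0.0806²) = 3.822 m/s
Re = VD/ν = 3.822·0.0806/1.30×10^-6 = 2.37×10^5 → turbulent
ε/D = 0.27/80.6 = 0.00335
Haaland: f = 0.02752
h_f = f(L/D)V²/(2g) = 0.02752·(364/0.0806)·3.822²/(2·9.81) = 92.54 m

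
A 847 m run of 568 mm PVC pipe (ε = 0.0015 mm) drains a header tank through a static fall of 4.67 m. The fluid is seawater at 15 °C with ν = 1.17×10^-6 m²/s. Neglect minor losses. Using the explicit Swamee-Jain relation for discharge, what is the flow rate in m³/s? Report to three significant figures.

Swamee-Jain (Type II): Q = -0.965·√(gD⁵h_f/L)·ln[ε/(3.7D) + √(3.17ν²L/(gD³h_f))]
√(gD⁵h_f/L) = √(9.81·0.568⁵·4.67/847) = 0.05655
ε/(3.7D) = 7.14×10^-7; √(3.17ν²L/(gD³h_f)) = 2.09×10^-5
Q = -0.965·0.05655·ln(2.164×10^-5) = 0.5861 m³/s
Check: V = 2.31 m/s, Re = 1.12×10^6, f = 0.01146, h_f = 4.66 m ≈ 4.67 m ✓

Q ≈ 0.586 m³/s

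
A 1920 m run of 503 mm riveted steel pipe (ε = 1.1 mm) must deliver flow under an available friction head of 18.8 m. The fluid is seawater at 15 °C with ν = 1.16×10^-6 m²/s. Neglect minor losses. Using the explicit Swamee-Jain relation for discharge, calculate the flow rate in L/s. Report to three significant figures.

Swamee-Jain (Type II): Q = -0.965·√(gD⁵h_f/L)·ln[ε/(3.7D) + √(3.17ν²L/(gD³h_f))]
√(gD⁵h_f/L) = √(9.81·0.503⁵·18.8/1920) = 0.05561
ε/(3.7D) = 5.91×10^-4; √(3.17ν²L/(gD³h_f)) = 1.87×10^-5
Q = -0.965·0.05561·ln(6.097×10^-4) = 0.3973 m³/s
Check: V = 2.00 m/s, Re = 8.67×10^5, f = 0.02427, h_f = 18.9 m ≈ 18.8 m ✓

Q ≈ 397 L/s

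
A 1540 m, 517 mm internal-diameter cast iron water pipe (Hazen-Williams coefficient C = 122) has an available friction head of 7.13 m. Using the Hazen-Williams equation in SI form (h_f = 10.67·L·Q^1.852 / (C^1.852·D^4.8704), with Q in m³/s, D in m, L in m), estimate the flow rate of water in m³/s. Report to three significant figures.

Rearranging: Q = [h_f·C^1.852·D^4.8704 / (10.67·L)]^(1/1.852)
Q = [7.13·122^1.852·0.517^4.8704 / (10.67·1540)]^0.540 = 0.3290 m³/s

Q ≈ 0.329 m³/s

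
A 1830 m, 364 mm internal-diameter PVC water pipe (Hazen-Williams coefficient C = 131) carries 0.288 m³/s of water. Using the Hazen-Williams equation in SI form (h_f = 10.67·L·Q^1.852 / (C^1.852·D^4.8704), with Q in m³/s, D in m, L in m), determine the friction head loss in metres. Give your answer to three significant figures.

h_f = 10.67·1830·0.288^1.852 / (131^1.852·0.364^4.8704) = 32.05 m

h_f ≈ 32.1 m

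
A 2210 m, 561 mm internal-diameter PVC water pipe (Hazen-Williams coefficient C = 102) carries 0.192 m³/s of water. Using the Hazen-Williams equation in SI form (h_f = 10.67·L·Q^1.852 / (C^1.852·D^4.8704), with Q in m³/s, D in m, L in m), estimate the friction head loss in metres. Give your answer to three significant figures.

h_f = 10.67·2210·0.192^1.852 / (102^1.852·0.561^4.8704) = 3.531 m

h_f ≈ 3.53 m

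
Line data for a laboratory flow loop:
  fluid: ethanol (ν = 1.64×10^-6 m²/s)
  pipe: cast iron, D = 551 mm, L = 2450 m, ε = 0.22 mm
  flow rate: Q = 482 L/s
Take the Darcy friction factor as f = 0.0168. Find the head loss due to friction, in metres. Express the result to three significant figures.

V = 4Q/(πD²) = 4·0.482/(π·0.551²) = 2.021 m/s
h_f = f(L/D)V²/(2g) = 0.01680·(2450/0.551)·2.021²/(2·9.81) = 15.56 m

h_f ≈ 15.6 m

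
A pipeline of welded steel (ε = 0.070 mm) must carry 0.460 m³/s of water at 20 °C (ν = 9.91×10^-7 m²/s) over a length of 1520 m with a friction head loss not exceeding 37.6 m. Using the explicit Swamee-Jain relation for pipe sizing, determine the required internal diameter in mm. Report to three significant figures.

Swamee-Jain (Type III): D = 0.66·[ε^1.25·(LQ²/(gh_f))^4.75 + ν·Q^9.4·(L/(gh_f))^5.2]^0.04
LQ²/(gh_f) = 0.8720; L/(gh_f) = 4.121
Term 1 = ε^1.25·(…)^4.75 = 3.34×10^-6; Term 2 = ν·Q^9.4·(…)^5.2 = 1.06×10^-6
D = 0.66·(3.34×10^-6 + 1.06×10^-6)^0.04 = 0.4030 m = 403 mm
Check: V = 3.61 m/s, Re = 1.47×10^6, f = 0.01417, h_f = 35.5 m ≈ 37.6 m ✓

D ≈ 403 mm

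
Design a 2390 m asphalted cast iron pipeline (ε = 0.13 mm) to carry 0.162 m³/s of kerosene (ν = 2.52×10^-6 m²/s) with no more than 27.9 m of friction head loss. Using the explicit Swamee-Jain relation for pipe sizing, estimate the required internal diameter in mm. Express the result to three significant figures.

D ≈ 325 mm

Swamee-Jain (Type III): D = 0.66·[ε^1.25·(LQ²/(gh_f))^4.75 + ν·Q^9.4·(L/(gh_f))^5.2]^0.04
LQ²/(gh_f) = 0.2292; L/(gh_f) = 8.732
Term 1 = ε^1.25·(…)^4.75 = 1.27×10^-8; Term 2 = ν·Q^9.4·(…)^5.2 = 7.32×10^-9
D = 0.66·(1.27×10^-8 + 7.32×10^-9)^0.04 = 0.3248 m = 325 mm
Check: V = 1.96 m/s, Re = 2.52×10^5, f = 0.01799, h_f = 25.8 m ≈ 27.9 m ✓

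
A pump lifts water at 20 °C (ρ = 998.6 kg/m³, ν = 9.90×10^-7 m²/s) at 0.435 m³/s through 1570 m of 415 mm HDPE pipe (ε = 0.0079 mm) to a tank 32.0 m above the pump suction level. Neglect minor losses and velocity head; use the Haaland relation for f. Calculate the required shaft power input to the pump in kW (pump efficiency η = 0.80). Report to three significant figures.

V = 4Q/(πD²) = 3.216 m/s; Re = 1.35×10^6; ε/D = 1.90×10^-5; f = 0.01146
h_f = f(L/D)V²/2g = 22.86 m
Total head H = z + h_f = 32.0 + 22.86 = 54.86 m
P_hyd = ρgQH = 998.6·9.81·0.435·54.86 = 233.8 kW
P_shaft = P_hyd/η = 233.8/0.80 = 292.2 kW

P_shaft ≈ 292 kW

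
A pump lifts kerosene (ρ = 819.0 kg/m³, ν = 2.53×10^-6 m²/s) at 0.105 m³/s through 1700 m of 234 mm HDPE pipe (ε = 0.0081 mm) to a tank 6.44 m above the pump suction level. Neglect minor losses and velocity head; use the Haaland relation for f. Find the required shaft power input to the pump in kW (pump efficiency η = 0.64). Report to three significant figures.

V = 4Q/(πD²) = 2.442 m/s; Re = 2.26×10^5; ε/D = 3.46×10^-5; f = 0.01538
h_f = f(L/D)V²/2g = 33.96 m
Total head H = z + h_f = 6.44 + 33.96 = 40.40 m
P_hyd = ρgQH = 819.0·9.81·0.105·40.40 = 34.08 kW
P_shaft = P_hyd/η = 34.08/0.64 = 53.25 kW

P_shaft ≈ 53.2 kW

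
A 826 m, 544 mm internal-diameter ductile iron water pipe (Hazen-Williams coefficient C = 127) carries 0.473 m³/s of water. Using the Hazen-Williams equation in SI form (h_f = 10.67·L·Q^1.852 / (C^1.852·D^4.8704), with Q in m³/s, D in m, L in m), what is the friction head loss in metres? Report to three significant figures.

h_f = 10.67·826·0.473^1.852 / (127^1.852·0.544^4.8704) = 5.426 m

h_f ≈ 5.43 m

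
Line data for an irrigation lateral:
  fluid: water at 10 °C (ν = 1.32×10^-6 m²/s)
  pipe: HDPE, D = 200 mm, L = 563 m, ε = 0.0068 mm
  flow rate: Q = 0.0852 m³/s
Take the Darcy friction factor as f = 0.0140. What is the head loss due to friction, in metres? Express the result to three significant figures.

V = 4Q/(πD²) = 4·0.0852/(π·0.200²) = 2.712 m/s
h_f = f(L/D)V²/(2g) = 0.01400·(563/0.200)·2.712²/(2·9.81) = 14.77 m

h_f ≈ 14.8 m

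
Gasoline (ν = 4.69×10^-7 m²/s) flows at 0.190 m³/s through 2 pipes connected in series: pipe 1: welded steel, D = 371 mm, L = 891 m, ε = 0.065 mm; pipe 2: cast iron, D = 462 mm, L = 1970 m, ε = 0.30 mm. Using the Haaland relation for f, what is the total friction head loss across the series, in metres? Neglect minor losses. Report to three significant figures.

Pipe 1: V = 1.758 m/s, Re = 1.39×10^6, ε/D = 1.75×10^-4, f = 0.01408, h_1 = f(L/D)V²/2g = 5.324 m
Pipe 2: V = 1.133 m/s, Re = 1.12×10^6, ε/D = 6.49×10^-4, f = 0.01809, h_2 = f(L/D)V²/2g = 5.049 m
Series → Q common, losses add: H = Σh = 10.37 m

H ≈ 10.4 m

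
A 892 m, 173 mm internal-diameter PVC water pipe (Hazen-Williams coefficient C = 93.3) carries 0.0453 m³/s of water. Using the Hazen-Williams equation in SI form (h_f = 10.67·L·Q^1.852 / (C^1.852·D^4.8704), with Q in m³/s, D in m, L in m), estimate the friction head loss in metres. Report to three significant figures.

h_f ≈ 35.7 m

h_f = 10.67·892·0.0453^1.852 / (93.3^1.852·0.173^4.8704) = 35.68 m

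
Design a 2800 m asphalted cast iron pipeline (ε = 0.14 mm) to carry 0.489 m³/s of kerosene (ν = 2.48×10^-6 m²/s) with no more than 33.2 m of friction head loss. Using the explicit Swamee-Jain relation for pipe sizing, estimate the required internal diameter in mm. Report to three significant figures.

Swamee-Jain (Type III): D = 0.66·[ε^1.25·(LQ²/(gh_f))^4.75 + ν·Q^9.4·(L/(gh_f))^5.2]^0.04
LQ²/(gh_f) = 2.056; L/(gh_f) = 8.597
Term 1 = ε^1.25·(…)^4.75 = 4.67×10^-4; Term 2 = ν·Q^9.4·(…)^5.2 = 2.15×10^-4
D = 0.66·(4.67×10^-4 + 2.15×10^-4)^0.04 = 0.4931 m = 493 mm
Check: V = 2.56 m/s, Re = 5.09×10^5, f = 0.01622, h_f = 30.8 m ≈ 33.2 m ✓

D ≈ 493 mm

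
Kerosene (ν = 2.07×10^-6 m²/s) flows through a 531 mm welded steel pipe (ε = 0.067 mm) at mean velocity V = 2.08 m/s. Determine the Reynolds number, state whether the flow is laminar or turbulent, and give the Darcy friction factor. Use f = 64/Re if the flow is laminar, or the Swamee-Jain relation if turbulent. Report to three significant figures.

Re ≈ 5.34×10^5; turbulent; f ≈ 0.0147

Re = VD/ν = 2.080·0.531/2.07×10^-6 = 5.34×10^5
Re > 4000 → turbulent; ε/D = 1.26×10^-4
Swamee-Jain: f = 0.01466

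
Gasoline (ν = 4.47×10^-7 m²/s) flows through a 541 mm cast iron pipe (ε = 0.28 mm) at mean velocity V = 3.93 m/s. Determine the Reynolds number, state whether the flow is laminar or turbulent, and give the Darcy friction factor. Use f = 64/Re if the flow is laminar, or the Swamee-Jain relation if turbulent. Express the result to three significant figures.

Re = VD/ν = 3.930·0.541/4.47×10^-7 = 4.76×10^6
Re > 4000 → turbulent; ε/D = 5.18×10^-4
Swamee-Jain: f = 0.01698

Re ≈ 4.76×10^6; turbulent; f ≈ 0.0170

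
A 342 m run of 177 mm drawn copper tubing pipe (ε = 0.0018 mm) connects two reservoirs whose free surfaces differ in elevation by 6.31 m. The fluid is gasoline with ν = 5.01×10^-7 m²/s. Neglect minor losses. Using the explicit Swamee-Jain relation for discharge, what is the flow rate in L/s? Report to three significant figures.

Q ≈ 56.2 L/s

Swamee-Jain (Type II): Q = -0.965·√(gD⁵h_f/L)·ln[ε/(3.7D) + √(3.17ν²L/(gD³h_f))]
√(gD⁵h_f/L) = √(9.81·0.177⁵·6.31/342) = 0.005608
ε/(3.7D) = 2.75×10^-6; √(3.17ν²L/(gD³h_f)) = 2.82×10^-5
Q = -0.965·0.005608·ln(3.090×10^-5) = 0.05619 m³/s
Check: V = 2.28 m/s, Re = 8.07×10^5, f = 0.01226, h_f = 6.30 m ≈ 6.31 m ✓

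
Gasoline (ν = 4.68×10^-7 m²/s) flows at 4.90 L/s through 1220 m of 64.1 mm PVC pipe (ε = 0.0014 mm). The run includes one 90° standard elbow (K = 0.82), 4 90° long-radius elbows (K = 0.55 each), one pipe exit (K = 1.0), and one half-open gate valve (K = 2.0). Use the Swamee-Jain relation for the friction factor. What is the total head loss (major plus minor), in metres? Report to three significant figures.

H_L ≈ 35.6 m

V = 4Q/(πD²) = 1.518 m/s; V²/2g = 0.1175 m
Re = 2.08×10^5, ε/D = 2.18×10^-5 → f = 0.01562 (Swamee-Jain)
Major: h_f = f(L/D)·V²/2g = 0.01562·19033·0.1175 = 34.93 m
Minor: ΣK = 6.02; h_m = ΣK·V²/2g = 0.7074 m
Total H_L = 34.93 + 0.7074 = 35.64 m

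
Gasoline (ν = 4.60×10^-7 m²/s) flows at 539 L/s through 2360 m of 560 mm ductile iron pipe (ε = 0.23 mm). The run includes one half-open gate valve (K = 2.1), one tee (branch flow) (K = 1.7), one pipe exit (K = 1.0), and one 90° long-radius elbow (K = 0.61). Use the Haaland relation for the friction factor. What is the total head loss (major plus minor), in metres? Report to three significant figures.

H_L ≈ 18.0 m

V = 4Q/(πD²) = 2.188 m/s; V²/2g = 0.2441 m
Re = 2.66×10^6, ε/D = 4.11×10^-4 → f = 0.01621 (Haaland)
Major: h_f = f(L/D)·V²/2g = 0.01621·4214·0.2441 = 16.68 m
Minor: ΣK = 5.41; h_m = ΣK·V²/2g = 1.321 m
Total H_L = 16.68 + 1.321 = 18.00 m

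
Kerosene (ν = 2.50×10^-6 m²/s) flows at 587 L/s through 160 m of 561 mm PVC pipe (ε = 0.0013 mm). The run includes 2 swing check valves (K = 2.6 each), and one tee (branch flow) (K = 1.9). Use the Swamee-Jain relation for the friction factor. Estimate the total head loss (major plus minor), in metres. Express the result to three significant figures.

V = 4Q/(πD²) = 2.375 m/s; V²/2g = 0.2874 m
Re = 5.33×10^5, ε/D = 2.32×10^-6 → f = 0.01298 (Swamee-Jain)
Major: h_f = f(L/D)·V²/2g = 0.01298·285.2·0.2874 = 1.064 m
Minor: ΣK = 7.10; h_m = ΣK·V²/2g = 2.041 m
Total H_L = 1.064 + 2.041 = 3.105 m

H_L ≈ 3.11 m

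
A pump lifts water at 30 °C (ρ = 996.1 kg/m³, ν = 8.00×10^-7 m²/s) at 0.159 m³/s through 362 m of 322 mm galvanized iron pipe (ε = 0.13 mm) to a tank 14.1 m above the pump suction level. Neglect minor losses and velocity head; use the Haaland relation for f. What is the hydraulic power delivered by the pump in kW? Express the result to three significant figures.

P_hyd ≈ 27.5 kW

V = 4Q/(πD²) = 1.953 m/s; Re = 7.86×10^5; ε/D = 4.04×10^-4; f = 0.01660
h_f = f(L/D)V²/2g = 3.627 m
Total head H = z + h_f = 14.1 + 3.627 = 17.73 m
P_hyd = ρgQH = 996.1·9.81·0.159·17.73 = 27.54 kW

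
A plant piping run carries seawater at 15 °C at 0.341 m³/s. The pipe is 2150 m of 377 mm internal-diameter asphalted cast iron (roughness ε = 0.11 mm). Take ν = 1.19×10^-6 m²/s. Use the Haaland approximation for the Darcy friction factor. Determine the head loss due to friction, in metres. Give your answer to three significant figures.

h_f ≈ 42.2 m

V = 4Q/(πD²) = 4·0.341/(π·0.377²) = 3.055 m/s
Re = VD/ν = 3.055·0.377/1.19×10^-6 = 9.68×10^5 → turbulent
ε/D = 0.11/377 = 2.92×10^-4
Haaland: f = 0.01555
h_f = f(L/D)V²/(2g) = 0.01555·(2150/0.377)·3.055²/(2·9.81) = 42.17 m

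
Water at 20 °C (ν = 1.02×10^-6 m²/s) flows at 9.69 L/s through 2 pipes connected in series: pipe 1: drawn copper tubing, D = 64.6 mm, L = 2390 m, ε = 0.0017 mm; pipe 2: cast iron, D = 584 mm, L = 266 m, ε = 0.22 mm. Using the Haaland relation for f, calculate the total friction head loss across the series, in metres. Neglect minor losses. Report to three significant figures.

Pipe 1: V = 2.956 m/s, Re = 1.87×10^5, ε/D = 2.63×10^-5, f = 0.01586, h_1 = f(L/D)V²/2g = 261.4 m
Pipe 2: V = 0.03617 m/s, Re = 2.07×10^4, ε/D = 3.77×10^-4, f = 0.02621, h_2 = f(L/D)V²/2g = 7.963×10^-4 m
Series → Q common, losses add: H = Σh = 261.4 m

H ≈ 261 m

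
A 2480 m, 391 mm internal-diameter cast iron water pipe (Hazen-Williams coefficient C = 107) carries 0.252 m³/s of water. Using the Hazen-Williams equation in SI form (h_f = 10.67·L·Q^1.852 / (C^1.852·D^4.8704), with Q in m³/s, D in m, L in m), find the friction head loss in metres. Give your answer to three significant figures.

h_f = 10.67·2480·0.252^1.852 / (107^1.852·0.391^4.8704) = 34.82 m

h_f ≈ 34.8 m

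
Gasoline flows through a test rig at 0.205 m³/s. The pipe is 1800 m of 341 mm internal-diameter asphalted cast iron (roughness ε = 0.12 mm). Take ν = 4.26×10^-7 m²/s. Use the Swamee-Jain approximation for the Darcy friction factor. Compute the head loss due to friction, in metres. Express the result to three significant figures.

V = 4Q/(πD²) = 4·0.205/(π·0.341²) = 2.245 m/s
Re = VD/ν = 2.245·0.341/4.26×10^-7 = 1.80×10^6 → turbulent
ε/D = 0.12/341 = 3.52×10^-4
Swamee-Jain: f = 0.01591
h_f = f(L/D)V²/(2g) = 0.01591·(1800/0.341)·2.245²/(2·9.81) = 21.57 m

h_f ≈ 21.6 m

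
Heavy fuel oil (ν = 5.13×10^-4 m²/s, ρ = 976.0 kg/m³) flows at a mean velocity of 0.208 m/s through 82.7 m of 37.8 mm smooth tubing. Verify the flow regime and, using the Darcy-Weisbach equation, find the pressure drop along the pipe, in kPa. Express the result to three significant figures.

Re = VD/ν = 0.208·0.03780/5.13×10^-4 = 15.3 → laminar (Re < 2300)
f = 64/Re = 4.176
h_f = f(L/D)V²/(2g) = 4.176·(82.7/0.03780)·0.208²/(2·9.81) = 20.15 m
Δp = ρg·h_f = 976.0·9.81·20.15 = 192.9 kPa

Δp ≈ 193 kPa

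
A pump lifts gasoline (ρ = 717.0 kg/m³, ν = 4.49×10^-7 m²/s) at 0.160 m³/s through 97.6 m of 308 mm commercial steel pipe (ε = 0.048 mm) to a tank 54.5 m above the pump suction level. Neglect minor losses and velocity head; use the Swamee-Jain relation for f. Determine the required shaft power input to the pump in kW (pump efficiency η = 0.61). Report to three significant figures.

P_shaft ≈ 102 kW

V = 4Q/(πD²) = 2.147 m/s; Re = 1.47×10^6; ε/D = 1.56×10^-4; f = 0.01394
h_f = f(L/D)V²/2g = 1.038 m
Total head H = z + h_f = 54.5 + 1.038 = 55.54 m
P_hyd = ρgQH = 717.0·9.81·0.160·55.54 = 62.50 kW
P_shaft = P_hyd/η = 62.50/0.61 = 102.5 kW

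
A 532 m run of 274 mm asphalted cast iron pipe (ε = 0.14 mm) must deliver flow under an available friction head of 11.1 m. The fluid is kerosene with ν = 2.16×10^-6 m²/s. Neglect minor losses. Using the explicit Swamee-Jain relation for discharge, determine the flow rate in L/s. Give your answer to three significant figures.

Q ≈ 146 L/s

Swamee-Jain (Type II): Q = -0.965·√(gD⁵h_f/L)·ln[ε/(3.7D) + √(3.17ν²L/(gD³h_f))]
√(gD⁵h_f/L) = √(9.81·0.274⁵·11.1/532) = 0.01778
ε/(3.7D) = 1.38×10^-4; √(3.17ν²L/(gD³h_f)) = 5.93×10^-5
Q = -0.965·0.01778·ln(1.974×10^-4) = 0.1464 m³/s
Check: V = 2.48 m/s, Re = 3.15×10^5, f = 0.01833, h_f = 11.2 m ≈ 11.1 m ✓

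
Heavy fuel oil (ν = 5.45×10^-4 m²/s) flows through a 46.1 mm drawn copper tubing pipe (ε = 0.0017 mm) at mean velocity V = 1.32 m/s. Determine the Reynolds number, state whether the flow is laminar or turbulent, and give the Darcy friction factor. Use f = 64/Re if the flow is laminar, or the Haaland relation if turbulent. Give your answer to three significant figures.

Re = VD/ν = 1.320·0.0461/5.45×10^-4 = 112
Re < 2300 → laminar → f = 64/Re = 0.5732

Re ≈ 112; laminar; f = 64/Re ≈ 0.573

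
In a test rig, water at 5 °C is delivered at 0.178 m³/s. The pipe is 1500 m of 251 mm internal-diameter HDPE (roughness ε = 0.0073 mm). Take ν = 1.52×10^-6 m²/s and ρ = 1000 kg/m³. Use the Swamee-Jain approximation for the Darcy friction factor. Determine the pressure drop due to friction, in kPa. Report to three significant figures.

V = 4Q/(πD²) = 4·0.178/(π·0.251²) = 3.597 m/s
Re = VD/ν = 3.597·0.251/1.52×10^-6 = 5.94×10^5 → turbulent
ε/D = 0.0073/251 = 2.91×10^-5
Swamee-Jain: f = 0.01319
h_f = f(L/D)V²/(2g) = 0.01319·(1500/0.251)·3.597²/(2·9.81) = 52.01 m
Δp = ρg·h_f = 1000·9.81·52.01 = 510.2 kPa

Δp ≈ 510 kPa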